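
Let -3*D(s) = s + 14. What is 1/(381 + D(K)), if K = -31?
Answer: 3/1160 ≈ 0.0025862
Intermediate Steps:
D(s) = -14/3 - s/3 (D(s) = -(s + 14)/3 = -(14 + s)/3 = -14/3 - s/3)
1/(381 + D(K)) = 1/(381 + (-14/3 - ⅓*(-31))) = 1/(381 + (-14/3 + 31/3)) = 1/(381 + 17/3) = 1/(1160/3) = 3/1160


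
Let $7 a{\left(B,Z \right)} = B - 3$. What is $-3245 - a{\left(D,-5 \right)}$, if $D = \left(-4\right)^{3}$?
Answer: $- \frac{22648}{7} \approx -3235.4$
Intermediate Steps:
$D = -64$
$a{\left(B,Z \right)} = - \frac{3}{7} + \frac{B}{7}$ ($a{\left(B,Z \right)} = \frac{B - 3}{7} = \frac{-3 + B}{7} = - \frac{3}{7} + \frac{B}{7}$)
$-3245 - a{\left(D,-5 \right)} = -3245 - \left(- \frac{3}{7} + \frac{1}{7} \left(-64\right)\right) = -3245 - \left(- \frac{3}{7} - \frac{64}{7}\right) = -3245 - - \frac{67}{7} = -3245 + \frac{67}{7} = - \frac{22648}{7}$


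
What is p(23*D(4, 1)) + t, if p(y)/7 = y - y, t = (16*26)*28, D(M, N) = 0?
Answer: 11648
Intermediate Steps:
t = 11648 (t = 416*28 = 11648)
p(y) = 0 (p(y) = 7*(y - y) = 7*0 = 0)
p(23*D(4, 1)) + t = 0 + 11648 = 11648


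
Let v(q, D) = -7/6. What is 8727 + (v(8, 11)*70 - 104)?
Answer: 25624/3 ≈ 8541.3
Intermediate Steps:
v(q, D) = -7/6 (v(q, D) = -7*1/6 = -7/6)
8727 + (v(8, 11)*70 - 104) = 8727 + (-7/6*70 - 104) = 8727 + (-245/3 - 104) = 8727 - 557/3 = 25624/3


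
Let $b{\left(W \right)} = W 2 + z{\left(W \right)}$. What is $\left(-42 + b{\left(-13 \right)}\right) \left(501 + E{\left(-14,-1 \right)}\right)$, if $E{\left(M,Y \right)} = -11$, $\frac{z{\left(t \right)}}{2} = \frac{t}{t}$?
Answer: $-32340$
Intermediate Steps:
$z{\left(t \right)} = 2$ ($z{\left(t \right)} = 2 \frac{t}{t} = 2 \cdot 1 = 2$)
$b{\left(W \right)} = 2 + 2 W$ ($b{\left(W \right)} = W 2 + 2 = 2 W + 2 = 2 + 2 W$)
$\left(-42 + b{\left(-13 \right)}\right) \left(501 + E{\left(-14,-1 \right)}\right) = \left(-42 + \left(2 + 2 \left(-13\right)\right)\right) \left(501 - 11\right) = \left(-42 + \left(2 - 26\right)\right) 490 = \left(-42 - 24\right) 490 = \left(-66\right) 490 = -32340$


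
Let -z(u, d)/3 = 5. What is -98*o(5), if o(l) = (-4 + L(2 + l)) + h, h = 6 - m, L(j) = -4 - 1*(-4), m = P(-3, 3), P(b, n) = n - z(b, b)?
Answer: 1568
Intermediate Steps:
z(u, d) = -15 (z(u, d) = -3*5 = -15)
P(b, n) = 15 + n (P(b, n) = n - 1*(-15) = n + 15 = 15 + n)
m = 18 (m = 15 + 3 = 18)
L(j) = 0 (L(j) = -4 + 4 = 0)
h = -12 (h = 6 - 1*18 = 6 - 18 = -12)
o(l) = -16 (o(l) = (-4 + 0) - 12 = -4 - 12 = -16)
-98*o(5) = -98*(-16) = 1568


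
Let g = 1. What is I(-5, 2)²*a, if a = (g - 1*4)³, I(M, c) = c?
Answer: -108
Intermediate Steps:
a = -27 (a = (1 - 1*4)³ = (1 - 4)³ = (-3)³ = -27)
I(-5, 2)²*a = 2²*(-27) = 4*(-27) = -108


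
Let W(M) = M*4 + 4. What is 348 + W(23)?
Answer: 444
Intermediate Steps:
W(M) = 4 + 4*M (W(M) = 4*M + 4 = 4 + 4*M)
348 + W(23) = 348 + (4 + 4*23) = 348 + (4 + 92) = 348 + 96 = 444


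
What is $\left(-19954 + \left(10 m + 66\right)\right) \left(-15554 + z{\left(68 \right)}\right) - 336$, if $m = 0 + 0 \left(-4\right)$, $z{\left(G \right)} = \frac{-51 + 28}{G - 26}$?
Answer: $\frac{6496318648}{21} \approx 3.0935 \cdot 10^{8}$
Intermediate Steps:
$z{\left(G \right)} = - \frac{23}{-26 + G}$
$m = 0$ ($m = 0 + 0 = 0$)
$\left(-19954 + \left(10 m + 66\right)\right) \left(-15554 + z{\left(68 \right)}\right) - 336 = \left(-19954 + \left(10 \cdot 0 + 66\right)\right) \left(-15554 - \frac{23}{-26 + 68}\right) - 336 = \left(-19954 + \left(0 + 66\right)\right) \left(-15554 - \frac{23}{42}\right) - 336 = \left(-19954 + 66\right) \left(-15554 - \frac{23}{42}\right) - 336 = - 19888 \left(-15554 - \frac{23}{42}\right) - 336 = \left(-19888\right) \left(- \frac{653291}{42}\right) - 336 = \frac{6496325704}{21} - 336 = \frac{6496318648}{21}$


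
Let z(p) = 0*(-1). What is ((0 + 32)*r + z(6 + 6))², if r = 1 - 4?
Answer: 9216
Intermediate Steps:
r = -3
z(p) = 0
((0 + 32)*r + z(6 + 6))² = ((0 + 32)*(-3) + 0)² = (32*(-3) + 0)² = (-96 + 0)² = (-96)² = 9216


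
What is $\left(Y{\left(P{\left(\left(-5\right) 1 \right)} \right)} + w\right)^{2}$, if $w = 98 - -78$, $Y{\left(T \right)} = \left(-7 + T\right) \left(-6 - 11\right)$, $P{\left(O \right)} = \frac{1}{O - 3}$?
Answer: $\frac{5650129}{64} \approx 88283.0$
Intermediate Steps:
$P{\left(O \right)} = \frac{1}{-3 + O}$
$Y{\left(T \right)} = 119 - 17 T$ ($Y{\left(T \right)} = \left(-7 + T\right) \left(-17\right) = 119 - 17 T$)
$w = 176$ ($w = 98 + 78 = 176$)
$\left(Y{\left(P{\left(\left(-5\right) 1 \right)} \right)} + w\right)^{2} = \left(\left(119 - \frac{17}{-3 - 5}\right) + 176\right)^{2} = \left(\left(119 - \frac{17}{-8}\right) + 176\right)^{2} = \left(\left(119 - - \frac{17}{8}\right) + 176\right)^{2} = \left(\left(119 + \frac{17}{8}\right) + 176\right)^{2} = \left(\frac{969}{8} + 176\right)^{2} = \left(\frac{2377}{8}\right)^{2} = \frac{5650129}{64}$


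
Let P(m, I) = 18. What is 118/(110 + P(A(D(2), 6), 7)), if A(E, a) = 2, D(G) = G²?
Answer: 59/64 ≈ 0.92188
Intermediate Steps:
118/(110 + P(A(D(2), 6), 7)) = 118/(110 + 18) = 118/128 = (1/128)*118 = 59/64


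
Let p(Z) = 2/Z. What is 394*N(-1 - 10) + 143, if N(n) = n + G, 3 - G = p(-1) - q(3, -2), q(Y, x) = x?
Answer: -3009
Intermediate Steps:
G = 3 (G = 3 - (2/(-1) - 1*(-2)) = 3 - (2*(-1) + 2) = 3 - (-2 + 2) = 3 - 1*0 = 3 + 0 = 3)
N(n) = 3 + n (N(n) = n + 3 = 3 + n)
394*N(-1 - 10) + 143 = 394*(3 + (-1 - 10)) + 143 = 394*(3 - 11) + 143 = 394*(-8) + 143 = -3152 + 143 = -3009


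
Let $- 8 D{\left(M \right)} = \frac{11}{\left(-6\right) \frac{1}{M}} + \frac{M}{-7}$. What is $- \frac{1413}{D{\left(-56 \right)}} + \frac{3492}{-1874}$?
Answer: $\frac{7798968}{77771} \approx 100.28$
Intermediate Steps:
$D{\left(M \right)} = \frac{83 M}{336}$ ($D{\left(M \right)} = - \frac{\frac{11}{\left(-6\right) \frac{1}{M}} + \frac{M}{-7}}{8} = - \frac{11 \left(- \frac{M}{6}\right) + M \left(- \frac{1}{7}\right)}{8} = - \frac{- \frac{11 M}{6} - \frac{M}{7}}{8} = - \frac{\left(- \frac{83}{42}\right) M}{8} = \frac{83 M}{336}$)
$- \frac{1413}{D{\left(-56 \right)}} + \frac{3492}{-1874} = - \frac{1413}{\frac{83}{336} \left(-56\right)} + \frac{3492}{-1874} = - \frac{1413}{- \frac{83}{6}} + 3492 \left(- \frac{1}{1874}\right) = \left(-1413\right) \left(- \frac{6}{83}\right) - \frac{1746}{937} = \frac{8478}{83} - \frac{1746}{937} = \frac{7798968}{77771}$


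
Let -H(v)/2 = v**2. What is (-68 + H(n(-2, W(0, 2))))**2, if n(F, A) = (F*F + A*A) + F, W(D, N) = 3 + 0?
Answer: 96100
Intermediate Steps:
W(D, N) = 3
n(F, A) = F + A**2 + F**2 (n(F, A) = (F**2 + A**2) + F = (A**2 + F**2) + F = F + A**2 + F**2)
H(v) = -2*v**2
(-68 + H(n(-2, W(0, 2))))**2 = (-68 - 2*(-2 + 3**2 + (-2)**2)**2)**2 = (-68 - 2*(-2 + 9 + 4)**2)**2 = (-68 - 2*11**2)**2 = (-68 - 2*121)**2 = (-68 - 242)**2 = (-310)**2 = 96100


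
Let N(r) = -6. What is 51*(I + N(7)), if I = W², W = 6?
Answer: 1530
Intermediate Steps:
I = 36 (I = 6² = 36)
51*(I + N(7)) = 51*(36 - 6) = 51*30 = 1530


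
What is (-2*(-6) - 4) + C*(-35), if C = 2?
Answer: -62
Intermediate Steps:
(-2*(-6) - 4) + C*(-35) = (-2*(-6) - 4) + 2*(-35) = (12 - 4) - 70 = 8 - 70 = -62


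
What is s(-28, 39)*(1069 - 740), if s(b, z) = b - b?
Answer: 0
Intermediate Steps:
s(b, z) = 0
s(-28, 39)*(1069 - 740) = 0*(1069 - 740) = 0*329 = 0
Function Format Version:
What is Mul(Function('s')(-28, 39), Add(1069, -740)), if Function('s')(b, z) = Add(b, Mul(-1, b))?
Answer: 0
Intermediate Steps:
Function('s')(b, z) = 0
Mul(Function('s')(-28, 39), Add(1069, -740)) = Mul(0, Add(1069, -740)) = Mul(0, 329) = 0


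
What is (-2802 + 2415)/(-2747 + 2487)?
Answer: 387/260 ≈ 1.4885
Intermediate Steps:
(-2802 + 2415)/(-2747 + 2487) = -387/(-260) = -387*(-1/260) = 387/260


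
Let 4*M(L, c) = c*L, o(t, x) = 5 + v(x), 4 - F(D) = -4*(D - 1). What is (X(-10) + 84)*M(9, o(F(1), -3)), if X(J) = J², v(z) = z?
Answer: 828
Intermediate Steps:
F(D) = 4*D (F(D) = 4 - (-4)*(D - 1) = 4 - (-4)*(-1 + D) = 4 - (4 - 4*D) = 4 + (-4 + 4*D) = 4*D)
o(t, x) = 5 + x
M(L, c) = L*c/4 (M(L, c) = (c*L)/4 = (L*c)/4 = L*c/4)
(X(-10) + 84)*M(9, o(F(1), -3)) = ((-10)² + 84)*((¼)*9*(5 - 3)) = (100 + 84)*((¼)*9*2) = 184*(9/2) = 828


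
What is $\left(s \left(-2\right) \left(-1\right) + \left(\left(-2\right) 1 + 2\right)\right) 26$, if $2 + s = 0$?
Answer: $-104$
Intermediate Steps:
$s = -2$ ($s = -2 + 0 = -2$)
$\left(s \left(-2\right) \left(-1\right) + \left(\left(-2\right) 1 + 2\right)\right) 26 = \left(\left(-2\right) \left(-2\right) \left(-1\right) + \left(\left(-2\right) 1 + 2\right)\right) 26 = \left(4 \left(-1\right) + \left(-2 + 2\right)\right) 26 = \left(-4 + 0\right) 26 = \left(-4\right) 26 = -104$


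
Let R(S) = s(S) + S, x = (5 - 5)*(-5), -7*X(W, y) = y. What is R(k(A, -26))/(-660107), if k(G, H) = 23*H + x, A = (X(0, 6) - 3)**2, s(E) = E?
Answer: 1196/660107 ≈ 0.0018118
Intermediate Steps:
X(W, y) = -y/7
x = 0 (x = 0*(-5) = 0)
A = 729/49 (A = (-1/7*6 - 3)**2 = (-6/7 - 3)**2 = (-27/7)**2 = 729/49 ≈ 14.878)
k(G, H) = 23*H (k(G, H) = 23*H + 0 = 23*H)
R(S) = 2*S (R(S) = S + S = 2*S)
R(k(A, -26))/(-660107) = (2*(23*(-26)))/(-660107) = (2*(-598))*(-1/660107) = -1196*(-1/660107) = 1196/660107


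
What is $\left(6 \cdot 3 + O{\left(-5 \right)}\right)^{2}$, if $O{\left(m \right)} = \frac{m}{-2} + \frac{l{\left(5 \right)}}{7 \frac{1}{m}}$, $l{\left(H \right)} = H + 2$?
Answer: $\frac{961}{4} \approx 240.25$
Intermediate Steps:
$l{\left(H \right)} = 2 + H$
$O{\left(m \right)} = \frac{m}{2}$ ($O{\left(m \right)} = \frac{m}{-2} + \frac{2 + 5}{7 \frac{1}{m}} = m \left(- \frac{1}{2}\right) + 7 \frac{m}{7} = - \frac{m}{2} + m = \frac{m}{2}$)
$\left(6 \cdot 3 + O{\left(-5 \right)}\right)^{2} = \left(6 \cdot 3 + \frac{1}{2} \left(-5\right)\right)^{2} = \left(18 - \frac{5}{2}\right)^{2} = \left(\frac{31}{2}\right)^{2} = \frac{961}{4}$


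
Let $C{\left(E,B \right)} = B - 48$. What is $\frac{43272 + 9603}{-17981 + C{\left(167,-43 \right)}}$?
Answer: $- \frac{5875}{2008} \approx -2.9258$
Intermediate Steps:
$C{\left(E,B \right)} = -48 + B$
$\frac{43272 + 9603}{-17981 + C{\left(167,-43 \right)}} = \frac{43272 + 9603}{-17981 - 91} = \frac{52875}{-17981 - 91} = \frac{52875}{-18072} = 52875 \left(- \frac{1}{18072}\right) = - \frac{5875}{2008}$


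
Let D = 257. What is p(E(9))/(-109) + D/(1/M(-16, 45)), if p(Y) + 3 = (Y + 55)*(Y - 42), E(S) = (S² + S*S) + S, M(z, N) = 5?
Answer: 110914/109 ≈ 1017.6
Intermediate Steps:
E(S) = S + 2*S² (E(S) = (S² + S²) + S = 2*S² + S = S + 2*S²)
p(Y) = -3 + (-42 + Y)*(55 + Y) (p(Y) = -3 + (Y + 55)*(Y - 42) = -3 + (55 + Y)*(-42 + Y) = -3 + (-42 + Y)*(55 + Y))
p(E(9))/(-109) + D/(1/M(-16, 45)) = (-2313 + (9*(1 + 2*9))² + 13*(9*(1 + 2*9)))/(-109) + 257/(1/5) = (-2313 + (9*(1 + 18))² + 13*(9*(1 + 18)))*(-1/109) + 257/(⅕) = (-2313 + (9*19)² + 13*(9*19))*(-1/109) + 257*5 = (-2313 + 171² + 13*171)*(-1/109) + 1285 = (-2313 + 29241 + 2223)*(-1/109) + 1285 = 29151*(-1/109) + 1285 = -29151/109 + 1285 = 110914/109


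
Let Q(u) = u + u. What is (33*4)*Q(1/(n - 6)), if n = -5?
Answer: -24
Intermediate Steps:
Q(u) = 2*u
(33*4)*Q(1/(n - 6)) = (33*4)*(2/(-5 - 6)) = 132*(2/(-11)) = 132*(2*(-1/11)) = 132*(-2/11) = -24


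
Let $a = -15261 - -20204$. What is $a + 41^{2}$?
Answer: $6624$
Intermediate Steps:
$a = 4943$ ($a = -15261 + 20204 = 4943$)
$a + 41^{2} = 4943 + 41^{2} = 4943 + 1681 = 6624$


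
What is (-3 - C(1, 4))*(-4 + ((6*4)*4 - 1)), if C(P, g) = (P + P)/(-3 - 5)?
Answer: -1001/4 ≈ -250.25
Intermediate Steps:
C(P, g) = -P/4 (C(P, g) = (2*P)/(-8) = (2*P)*(-1/8) = -P/4)
(-3 - C(1, 4))*(-4 + ((6*4)*4 - 1)) = (-3 - (-1)/4)*(-4 + ((6*4)*4 - 1)) = (-3 - 1*(-1/4))*(-4 + (24*4 - 1)) = (-3 + 1/4)*(-4 + (96 - 1)) = -11*(-4 + 95)/4 = -11/4*91 = -1001/4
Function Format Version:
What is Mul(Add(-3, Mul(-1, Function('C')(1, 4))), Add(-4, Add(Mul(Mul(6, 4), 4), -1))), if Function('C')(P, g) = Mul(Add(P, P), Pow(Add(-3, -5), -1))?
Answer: Rational(-1001, 4) ≈ -250.25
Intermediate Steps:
Function('C')(P, g) = Mul(Rational(-1, 4), P) (Function('C')(P, g) = Mul(Mul(2, P), Pow(-8, -1)) = Mul(Mul(2, P), Rational(-1, 8)) = Mul(Rational(-1, 4), P))
Mul(Add(-3, Mul(-1, Function('C')(1, 4))), Add(-4, Add(Mul(Mul(6, 4), 4), -1))) = Mul(Add(-3, Mul(-1, Mul(Rational(-1, 4), 1))), Add(-4, Add(Mul(Mul(6, 4), 4), -1))) = Mul(Add(-3, Mul(-1, Rational(-1, 4))), Add(-4, Add(Mul(24, 4), -1))) = Mul(Add(-3, Rational(1, 4)), Add(-4, Add(96, -1))) = Mul(Rational(-11, 4), Add(-4, 95)) = Mul(Rational(-11, 4), 91) = Rational(-1001, 4)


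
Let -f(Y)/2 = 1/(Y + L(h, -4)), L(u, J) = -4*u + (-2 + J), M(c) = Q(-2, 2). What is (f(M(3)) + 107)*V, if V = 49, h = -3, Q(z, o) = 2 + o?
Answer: 26166/5 ≈ 5233.2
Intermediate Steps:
M(c) = 4 (M(c) = 2 + 2 = 4)
L(u, J) = -2 + J - 4*u
f(Y) = -2/(6 + Y) (f(Y) = -2/(Y + (-2 - 4 - 4*(-3))) = -2/(Y + (-2 - 4 + 12)) = -2/(Y + 6) = -2/(6 + Y))
(f(M(3)) + 107)*V = (-2/(6 + 4) + 107)*49 = (-2/10 + 107)*49 = (-2*1/10 + 107)*49 = (-1/5 + 107)*49 = (534/5)*49 = 26166/5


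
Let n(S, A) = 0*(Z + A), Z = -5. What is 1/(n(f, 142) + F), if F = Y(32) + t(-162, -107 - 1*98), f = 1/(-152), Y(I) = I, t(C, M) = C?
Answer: -1/130 ≈ -0.0076923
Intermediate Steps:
f = -1/152 ≈ -0.0065789
n(S, A) = 0 (n(S, A) = 0*(-5 + A) = 0)
F = -130 (F = 32 - 162 = -130)
1/(n(f, 142) + F) = 1/(0 - 130) = 1/(-130) = -1/130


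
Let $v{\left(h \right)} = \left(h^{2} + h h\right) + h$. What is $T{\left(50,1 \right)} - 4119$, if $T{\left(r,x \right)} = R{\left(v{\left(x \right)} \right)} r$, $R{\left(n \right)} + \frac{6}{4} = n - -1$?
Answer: $-3994$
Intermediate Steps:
$v{\left(h \right)} = h + 2 h^{2}$ ($v{\left(h \right)} = \left(h^{2} + h^{2}\right) + h = 2 h^{2} + h = h + 2 h^{2}$)
$R{\left(n \right)} = - \frac{1}{2} + n$ ($R{\left(n \right)} = - \frac{3}{2} + \left(n - -1\right) = - \frac{3}{2} + \left(n + 1\right) = - \frac{3}{2} + \left(1 + n\right) = - \frac{1}{2} + n$)
$T{\left(r,x \right)} = r \left(- \frac{1}{2} + x \left(1 + 2 x\right)\right)$ ($T{\left(r,x \right)} = \left(- \frac{1}{2} + x \left(1 + 2 x\right)\right) r = r \left(- \frac{1}{2} + x \left(1 + 2 x\right)\right)$)
$T{\left(50,1 \right)} - 4119 = \frac{1}{2} \cdot 50 \left(-1 + 2 \cdot 1 \left(1 + 2 \cdot 1\right)\right) - 4119 = \frac{1}{2} \cdot 50 \left(-1 + 2 \cdot 1 \left(1 + 2\right)\right) - 4119 = \frac{1}{2} \cdot 50 \left(-1 + 2 \cdot 1 \cdot 3\right) - 4119 = \frac{1}{2} \cdot 50 \left(-1 + 6\right) - 4119 = \frac{1}{2} \cdot 50 \cdot 5 - 4119 = 125 - 4119 = -3994$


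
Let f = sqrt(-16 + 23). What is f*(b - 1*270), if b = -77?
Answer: -347*sqrt(7) ≈ -918.08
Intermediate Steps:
f = sqrt(7) ≈ 2.6458
f*(b - 1*270) = sqrt(7)*(-77 - 1*270) = sqrt(7)*(-77 - 270) = sqrt(7)*(-347) = -347*sqrt(7)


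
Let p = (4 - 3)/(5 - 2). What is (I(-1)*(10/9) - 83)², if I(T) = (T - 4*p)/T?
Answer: 4713241/729 ≈ 6465.4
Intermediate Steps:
p = ⅓ (p = 1/3 = 1*(⅓) = ⅓ ≈ 0.33333)
I(T) = (-4/3 + T)/T (I(T) = (T - 4*⅓)/T = (T - 4/3)/T = (-4/3 + T)/T)
(I(-1)*(10/9) - 83)² = (((-4/3 - 1)/(-1))*(10/9) - 83)² = ((-1*(-7/3))*(10*(⅑)) - 83)² = ((7/3)*(10/9) - 83)² = (70/27 - 83)² = (-2171/27)² = 4713241/729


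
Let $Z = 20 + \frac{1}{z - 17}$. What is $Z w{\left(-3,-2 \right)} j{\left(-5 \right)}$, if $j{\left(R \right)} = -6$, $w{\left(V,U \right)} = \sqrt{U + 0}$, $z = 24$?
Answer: $- \frac{846 i \sqrt{2}}{7} \approx - 170.92 i$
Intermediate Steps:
$w{\left(V,U \right)} = \sqrt{U}$
$Z = \frac{141}{7}$ ($Z = 20 + \frac{1}{24 - 17} = 20 + \frac{1}{7} = \frac{141}{7} \approx 20.143$)
$Z w{\left(-3,-2 \right)} j{\left(-5 \right)} = \frac{141 \sqrt{-2}}{7} \left(-6\right) = \frac{141 i \sqrt{2}}{7} \left(-6\right) = - \frac{846 i \sqrt{2}}{7}$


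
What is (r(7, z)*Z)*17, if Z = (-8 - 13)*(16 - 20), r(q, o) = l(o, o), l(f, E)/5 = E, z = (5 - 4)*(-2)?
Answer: -14280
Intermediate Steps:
z = -2 (z = 1*(-2) = -2)
l(f, E) = 5*E
r(q, o) = 5*o
Z = 84 (Z = -21*(-4) = 84)
(r(7, z)*Z)*17 = ((5*(-2))*84)*17 = -10*84*17 = -840*17 = -14280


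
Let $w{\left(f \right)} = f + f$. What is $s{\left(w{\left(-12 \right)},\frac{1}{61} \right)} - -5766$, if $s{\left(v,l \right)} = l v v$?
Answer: $\frac{352302}{61} \approx 5775.4$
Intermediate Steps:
$w{\left(f \right)} = 2 f$
$s{\left(v,l \right)} = l v^{2}$
$s{\left(w{\left(-12 \right)},\frac{1}{61} \right)} - -5766 = \frac{\left(2 \left(-12\right)\right)^{2}}{61} - -5766 = \frac{\left(-24\right)^{2}}{61} + 5766 = \frac{1}{61} \cdot 576 + 5766 = \frac{576}{61} + 5766 = \frac{352302}{61}$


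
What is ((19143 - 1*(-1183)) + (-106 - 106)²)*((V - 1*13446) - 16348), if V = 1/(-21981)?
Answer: -42745447992050/21981 ≈ -1.9447e+9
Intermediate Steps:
V = -1/21981 ≈ -4.5494e-5
((19143 - 1*(-1183)) + (-106 - 106)²)*((V - 1*13446) - 16348) = ((19143 - 1*(-1183)) + (-106 - 106)²)*((-1/21981 - 1*13446) - 16348) = ((19143 + 1183) + (-212)²)*((-1/21981 - 13446) - 16348) = (20326 + 44944)*(-295556527/21981 - 16348) = 65270*(-654901915/21981) = -42745447992050/21981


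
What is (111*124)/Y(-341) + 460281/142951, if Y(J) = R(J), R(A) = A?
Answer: -58407153/1572461 ≈ -37.144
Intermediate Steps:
Y(J) = J
(111*124)/Y(-341) + 460281/142951 = (111*124)/(-341) + 460281/142951 = 13764*(-1/341) + 460281*(1/142951) = -444/11 + 460281/142951 = -58407153/1572461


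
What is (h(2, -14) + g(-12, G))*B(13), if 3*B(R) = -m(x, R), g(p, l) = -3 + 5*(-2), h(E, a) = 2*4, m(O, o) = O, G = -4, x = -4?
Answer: -20/3 ≈ -6.6667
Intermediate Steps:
h(E, a) = 8
g(p, l) = -13 (g(p, l) = -3 - 10 = -13)
B(R) = 4/3 (B(R) = (-1*(-4))/3 = (⅓)*4 = 4/3)
(h(2, -14) + g(-12, G))*B(13) = (8 - 13)*(4/3) = -5*4/3 = -20/3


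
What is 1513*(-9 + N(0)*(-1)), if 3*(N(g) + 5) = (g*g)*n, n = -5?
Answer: -6052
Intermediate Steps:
N(g) = -5 - 5*g²/3 (N(g) = -5 + ((g*g)*(-5))/3 = -5 + (g²*(-5))/3 = -5 + (-5*g²)/3 = -5 - 5*g²/3)
1513*(-9 + N(0)*(-1)) = 1513*(-9 + (-5 - 5/3*0²)*(-1)) = 1513*(-9 + (-5 - 5/3*0)*(-1)) = 1513*(-9 + (-5 + 0)*(-1)) = 1513*(-9 - 5*(-1)) = 1513*(-9 + 5) = 1513*(-4) = -6052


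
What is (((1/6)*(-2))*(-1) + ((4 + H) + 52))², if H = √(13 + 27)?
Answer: 28921/9 + 676*√10/3 ≈ 3926.0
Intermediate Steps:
H = 2*√10 (H = √40 = 2*√10 ≈ 6.3246)
(((1/6)*(-2))*(-1) + ((4 + H) + 52))² = (((1/6)*(-2))*(-1) + ((4 + 2*√10) + 52))² = (((1*(⅙))*(-2))*(-1) + (56 + 2*√10))² = (((⅙)*(-2))*(-1) + (56 + 2*√10))² = (-⅓*(-1) + (56 + 2*√10))² = (⅓ + (56 + 2*√10))² = (169/3 + 2*√10)²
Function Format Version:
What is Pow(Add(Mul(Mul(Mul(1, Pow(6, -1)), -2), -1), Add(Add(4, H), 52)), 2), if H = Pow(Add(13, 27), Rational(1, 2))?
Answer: Add(Rational(28921, 9), Mul(Rational(676, 3), Pow(10, Rational(1, 2)))) ≈ 3926.0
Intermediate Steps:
H = Mul(2, Pow(10, Rational(1, 2))) (H = Pow(40, Rational(1, 2)) = Mul(2, Pow(10, Rational(1, 2))) ≈ 6.3246)
Pow(Add(Mul(Mul(Mul(1, Pow(6, -1)), -2), -1), Add(Add(4, H), 52)), 2) = Pow(Add(Mul(Mul(Mul(1, Pow(6, -1)), -2), -1), Add(Add(4, Mul(2, Pow(10, Rational(1, 2)))), 52)), 2) = Pow(Add(Mul(Mul(Mul(1, Rational(1, 6)), -2), -1), Add(56, Mul(2, Pow(10, Rational(1, 2))))), 2) = Pow(Add(Mul(Mul(Rational(1, 6), -2), -1), Add(56, Mul(2, Pow(10, Rational(1, 2))))), 2) = Pow(Add(Mul(Rational(-1, 3), -1), Add(56, Mul(2, Pow(10, Rational(1, 2))))), 2) = Pow(Add(Rational(1, 3), Add(56, Mul(2, Pow(10, Rational(1, 2))))), 2) = Pow(Add(Rational(169, 3), Mul(2, Pow(10, Rational(1, 2)))), 2)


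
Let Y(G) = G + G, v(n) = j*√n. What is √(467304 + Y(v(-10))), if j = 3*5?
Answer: √(467304 + 30*I*√10) ≈ 683.6 + 0.069*I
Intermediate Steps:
j = 15
v(n) = 15*√n
Y(G) = 2*G
√(467304 + Y(v(-10))) = √(467304 + 2*(15*√(-10))) = √(467304 + 2*(15*(I*√10))) = √(467304 + 2*(15*I*√10)) = √(467304 + 30*I*√10)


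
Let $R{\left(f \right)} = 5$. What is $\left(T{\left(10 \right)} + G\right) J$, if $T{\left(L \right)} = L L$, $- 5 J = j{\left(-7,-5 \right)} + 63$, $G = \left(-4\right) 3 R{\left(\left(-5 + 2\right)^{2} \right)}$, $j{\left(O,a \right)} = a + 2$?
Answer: $-480$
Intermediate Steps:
$j{\left(O,a \right)} = 2 + a$
$G = -60$ ($G = \left(-4\right) 3 \cdot 5 = \left(-12\right) 5 = -60$)
$J = -12$ ($J = - \frac{\left(2 - 5\right) + 63}{5} = - \frac{-3 + 63}{5} = \left(- \frac{1}{5}\right) 60 = -12$)
$T{\left(L \right)} = L^{2}$
$\left(T{\left(10 \right)} + G\right) J = \left(10^{2} - 60\right) \left(-12\right) = \left(100 - 60\right) \left(-12\right) = 40 \left(-12\right) = -480$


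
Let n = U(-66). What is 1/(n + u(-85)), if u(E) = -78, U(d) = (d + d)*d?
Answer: 1/8634 ≈ 0.00011582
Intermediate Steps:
U(d) = 2*d² (U(d) = (2*d)*d = 2*d²)
n = 8712 (n = 2*(-66)² = 2*4356 = 8712)
1/(n + u(-85)) = 1/(8712 - 78) = 1/8634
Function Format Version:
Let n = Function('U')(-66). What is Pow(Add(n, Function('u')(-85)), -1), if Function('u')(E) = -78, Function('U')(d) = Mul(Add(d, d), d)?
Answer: Rational(1, 8634) ≈ 0.00011582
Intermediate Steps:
Function('U')(d) = Mul(2, Pow(d, 2)) (Function('U')(d) = Mul(Mul(2, d), d) = Mul(2, Pow(d, 2)))
n = 8712 (n = Mul(2, Pow(-66, 2)) = Mul(2, 4356) = 8712)
Pow(Add(n, Function('u')(-85)), -1) = Pow(Add(8712, -78), -1) = Pow(8634, -1) = Rational(1, 8634)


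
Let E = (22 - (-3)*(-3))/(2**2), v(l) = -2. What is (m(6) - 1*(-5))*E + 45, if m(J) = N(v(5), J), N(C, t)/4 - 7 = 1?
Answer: 661/4 ≈ 165.25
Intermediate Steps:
E = 13/4 (E = (22 - 1*9)/4 = (22 - 9)*(1/4) = 13*(1/4) = 13/4 ≈ 3.2500)
N(C, t) = 32 (N(C, t) = 28 + 4*1 = 28 + 4 = 32)
m(J) = 32
(m(6) - 1*(-5))*E + 45 = (32 - 1*(-5))*(13/4) + 45 = (32 + 5)*(13/4) + 45 = 37*(13/4) + 45 = 481/4 + 45 = 661/4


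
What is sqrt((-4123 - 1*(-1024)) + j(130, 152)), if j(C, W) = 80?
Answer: I*sqrt(3019) ≈ 54.945*I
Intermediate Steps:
sqrt((-4123 - 1*(-1024)) + j(130, 152)) = sqrt((-4123 - 1*(-1024)) + 80) = sqrt((-4123 + 1024) + 80) = sqrt(-3099 + 80) = sqrt(-3019) = I*sqrt(3019)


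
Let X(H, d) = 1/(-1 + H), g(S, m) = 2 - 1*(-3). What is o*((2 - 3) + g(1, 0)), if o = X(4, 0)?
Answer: 4/3 ≈ 1.3333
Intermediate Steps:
g(S, m) = 5 (g(S, m) = 2 + 3 = 5)
o = ⅓ (o = 1/(-1 + 4) = 1/3 = ⅓ ≈ 0.33333)
o*((2 - 3) + g(1, 0)) = ((2 - 3) + 5)/3 = (-1 + 5)/3 = (⅓)*4 = 4/3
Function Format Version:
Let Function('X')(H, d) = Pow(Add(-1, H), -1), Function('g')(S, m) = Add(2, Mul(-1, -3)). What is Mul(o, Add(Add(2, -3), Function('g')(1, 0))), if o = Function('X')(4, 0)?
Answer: Rational(4, 3) ≈ 1.3333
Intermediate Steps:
Function('g')(S, m) = 5 (Function('g')(S, m) = Add(2, 3) = 5)
o = Rational(1, 3) (o = Pow(Add(-1, 4), -1) = Pow(3, -1) = Rational(1, 3) ≈ 0.33333)
Mul(o, Add(Add(2, -3), Function('g')(1, 0))) = Mul(Rational(1, 3), Add(Add(2, -3), 5)) = Mul(Rational(1, 3), Add(-1, 5)) = Mul(Rational(1, 3), 4) = Rational(4, 3)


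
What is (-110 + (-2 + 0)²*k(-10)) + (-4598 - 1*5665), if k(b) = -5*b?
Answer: -10173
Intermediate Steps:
(-110 + (-2 + 0)²*k(-10)) + (-4598 - 1*5665) = (-110 + (-2 + 0)²*(-5*(-10))) + (-4598 - 1*5665) = (-110 + (-2)²*50) + (-4598 - 5665) = (-110 + 4*50) - 10263 = (-110 + 200) - 10263 = 90 - 10263 = -10173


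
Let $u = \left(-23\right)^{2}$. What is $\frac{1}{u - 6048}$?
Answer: $- \frac{1}{5519} \approx -0.00018119$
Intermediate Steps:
$u = 529$
$\frac{1}{u - 6048} = \frac{1}{529 - 6048} = \frac{1}{-5519} = - \frac{1}{5519}$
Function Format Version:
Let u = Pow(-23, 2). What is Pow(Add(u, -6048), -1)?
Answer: Rational(-1, 5519) ≈ -0.00018119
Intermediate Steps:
u = 529
Pow(Add(u, -6048), -1) = Pow(Add(529, -6048), -1) = Pow(-5519, -1) = Rational(-1, 5519)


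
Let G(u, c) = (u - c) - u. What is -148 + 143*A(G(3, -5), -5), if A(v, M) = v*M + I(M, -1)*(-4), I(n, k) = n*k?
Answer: -6583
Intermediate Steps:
I(n, k) = k*n
G(u, c) = -c
A(v, M) = 4*M + M*v (A(v, M) = v*M - M*(-4) = M*v + 4*M = 4*M + M*v)
-148 + 143*A(G(3, -5), -5) = -148 + 143*(-5*(4 - 1*(-5))) = -148 + 143*(-5*(4 + 5)) = -148 + 143*(-5*9) = -148 + 143*(-45) = -148 - 6435 = -6583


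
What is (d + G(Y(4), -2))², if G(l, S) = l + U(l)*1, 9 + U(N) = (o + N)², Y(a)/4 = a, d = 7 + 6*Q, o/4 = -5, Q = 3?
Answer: 2304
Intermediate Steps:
o = -20 (o = 4*(-5) = -20)
d = 25 (d = 7 + 6*3 = 7 + 18 = 25)
Y(a) = 4*a
U(N) = -9 + (-20 + N)²
G(l, S) = -9 + l + (-20 + l)² (G(l, S) = l + (-9 + (-20 + l)²)*1 = l + (-9 + (-20 + l)²) = -9 + l + (-20 + l)²)
(d + G(Y(4), -2))² = (25 + (-9 + 4*4 + (-20 + 4*4)²))² = (25 + (-9 + 16 + (-20 + 16)²))² = (25 + (-9 + 16 + (-4)²))² = (25 + (-9 + 16 + 16))² = (25 + 23)² = 48² = 2304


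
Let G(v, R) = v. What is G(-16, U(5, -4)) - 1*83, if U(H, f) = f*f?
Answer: -99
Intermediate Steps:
U(H, f) = f²
G(-16, U(5, -4)) - 1*83 = -16 - 1*83 = -16 - 83 = -99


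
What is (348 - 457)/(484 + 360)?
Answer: -109/844 ≈ -0.12915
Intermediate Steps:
(348 - 457)/(484 + 360) = -109/844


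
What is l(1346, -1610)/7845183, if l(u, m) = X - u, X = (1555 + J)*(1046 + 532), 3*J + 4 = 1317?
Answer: 1047694/2615061 ≈ 0.40064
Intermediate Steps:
J = 1313/3 (J = -4/3 + (1/3)*1317 = -4/3 + 439 = 1313/3 ≈ 437.67)
X = 3144428 (X = (1555 + 1313/3)*(1046 + 532) = (5978/3)*1578 = 3144428)
l(u, m) = 3144428 - u
l(1346, -1610)/7845183 = (3144428 - 1*1346)/7845183 = (3144428 - 1346)*(1/7845183) = 3143082*(1/7845183) = 1047694/2615061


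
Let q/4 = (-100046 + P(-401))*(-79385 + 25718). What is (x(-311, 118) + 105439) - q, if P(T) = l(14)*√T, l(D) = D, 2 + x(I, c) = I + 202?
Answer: -21476569400 + 3005352*I*√401 ≈ -2.1477e+10 + 6.0182e+7*I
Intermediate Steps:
x(I, c) = 200 + I (x(I, c) = -2 + (I + 202) = -2 + (202 + I) = 200 + I)
P(T) = 14*√T
q = 21476674728 - 3005352*I*√401 (q = 4*((-100046 + 14*√(-401))*(-79385 + 25718)) = 4*((-100046 + 14*(I*√401))*(-53667)) = 4*((-100046 + 14*I*√401)*(-53667)) = 4*(5369168682 - 751338*I*√401) = 21476674728 - 3005352*I*√401 ≈ 2.1477e+10 - 6.0182e+7*I)
(x(-311, 118) + 105439) - q = ((200 - 311) + 105439) - (21476674728 - 3005352*I*√401) = (-111 + 105439) + (-21476674728 + 3005352*I*√401) = 105328 + (-21476674728 + 3005352*I*√401) = -21476569400 + 3005352*I*√401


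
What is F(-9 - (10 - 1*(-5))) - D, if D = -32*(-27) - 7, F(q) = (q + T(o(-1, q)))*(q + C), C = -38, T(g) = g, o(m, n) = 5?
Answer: 321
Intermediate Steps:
F(q) = (-38 + q)*(5 + q) (F(q) = (q + 5)*(q - 38) = (5 + q)*(-38 + q) = (-38 + q)*(5 + q))
D = 857 (D = 864 - 7 = 857)
F(-9 - (10 - 1*(-5))) - D = (-190 + (-9 - (10 - 1*(-5)))² - 33*(-9 - (10 - 1*(-5)))) - 1*857 = (-190 + (-9 - (10 + 5))² - 33*(-9 - (10 + 5))) - 857 = (-190 + (-9 - 1*15)² - 33*(-9 - 1*15)) - 857 = (-190 + (-9 - 15)² - 33*(-9 - 15)) - 857 = (-190 + (-24)² - 33*(-24)) - 857 = (-190 + 576 + 792) - 857 = 1178 - 857 = 321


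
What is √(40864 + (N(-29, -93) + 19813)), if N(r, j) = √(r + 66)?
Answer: √(60677 + √37) ≈ 246.34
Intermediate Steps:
N(r, j) = √(66 + r)
√(40864 + (N(-29, -93) + 19813)) = √(40864 + (√(66 - 29) + 19813)) = √(40864 + (√37 + 19813)) = √(40864 + (19813 + √37)) = √(60677 + √37)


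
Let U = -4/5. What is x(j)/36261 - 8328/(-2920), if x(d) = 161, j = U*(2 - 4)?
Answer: 37806466/13235265 ≈ 2.8565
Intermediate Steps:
U = -⅘ (U = -4*⅕ = -⅘ ≈ -0.80000)
j = 8/5 (j = -4*(2 - 4)/5 = -⅘*(-2) = 8/5 ≈ 1.6000)
x(j)/36261 - 8328/(-2920) = 161/36261 - 8328/(-2920) = 161*(1/36261) - 8328*(-1/2920) = 161/36261 + 1041/365 = 37806466/13235265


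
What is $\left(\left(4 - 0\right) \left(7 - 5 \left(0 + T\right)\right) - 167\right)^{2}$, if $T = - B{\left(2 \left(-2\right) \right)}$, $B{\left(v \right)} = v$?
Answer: $47961$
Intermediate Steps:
$T = 4$ ($T = - 2 \left(-2\right) = \left(-1\right) \left(-4\right) = 4$)
$\left(\left(4 - 0\right) \left(7 - 5 \left(0 + T\right)\right) - 167\right)^{2} = \left(\left(4 - 0\right) \left(7 - 5 \left(0 + 4\right)\right) - 167\right)^{2} = \left(\left(4 + 0\right) \left(7 - 20\right) - 167\right)^{2} = \left(4 \left(7 - 20\right) - 167\right)^{2} = \left(4 \left(-13\right) - 167\right)^{2} = \left(-52 - 167\right)^{2} = \left(-219\right)^{2} = 47961$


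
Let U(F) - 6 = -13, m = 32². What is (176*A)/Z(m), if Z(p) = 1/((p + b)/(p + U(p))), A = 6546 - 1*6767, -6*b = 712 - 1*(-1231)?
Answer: -81701048/3051 ≈ -26778.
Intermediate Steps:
b = -1943/6 (b = -(712 - 1*(-1231))/6 = -(712 + 1231)/6 = -⅙*1943 = -1943/6 ≈ -323.83)
m = 1024
A = -221 (A = 6546 - 6767 = -221)
U(F) = -7 (U(F) = 6 - 13 = -7)
Z(p) = (-7 + p)/(-1943/6 + p) (Z(p) = 1/((p - 1943/6)/(p - 7)) = 1/((-1943/6 + p)/(-7 + p)) = (-7 + p)/(-1943/6 + p))
(176*A)/Z(m) = (176*(-221))/((6*(-7 + 1024)/(-1943 + 6*1024))) = -38896/(6*1017/(-1943 + 6144)) = -38896/(6*1017/4201) = -38896/(6*(1/4201)*1017) = -38896/6102/4201 = -38896*4201/6102 = -81701048/3051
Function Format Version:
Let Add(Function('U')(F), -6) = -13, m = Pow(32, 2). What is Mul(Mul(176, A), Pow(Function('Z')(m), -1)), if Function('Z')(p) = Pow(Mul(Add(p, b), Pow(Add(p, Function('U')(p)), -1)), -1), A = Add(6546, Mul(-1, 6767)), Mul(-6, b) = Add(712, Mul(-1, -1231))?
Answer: Rational(-81701048, 3051) ≈ -26778.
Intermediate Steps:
b = Rational(-1943, 6) (b = Mul(Rational(-1, 6), Add(712, Mul(-1, -1231))) = Mul(Rational(-1, 6), Add(712, 1231)) = Mul(Rational(-1, 6), 1943) = Rational(-1943, 6) ≈ -323.83)
m = 1024
A = -221 (A = Add(6546, -6767) = -221)
Function('U')(F) = -7 (Function('U')(F) = Add(6, -13) = -7)
Function('Z')(p) = Mul(Pow(Add(Rational(-1943, 6), p), -1), Add(-7, p)) (Function('Z')(p) = Pow(Mul(Add(p, Rational(-1943, 6)), Pow(Add(p, -7), -1)), -1) = Pow(Mul(Add(Rational(-1943, 6), p), Pow(Add(-7, p), -1)), -1) = Pow(Mul(Pow(Add(-7, p), -1), Add(Rational(-1943, 6), p)), -1) = Mul(Pow(Add(Rational(-1943, 6), p), -1), Add(-7, p)))
Mul(Mul(176, A), Pow(Function('Z')(m), -1)) = Mul(Mul(176, -221), Pow(Mul(6, Pow(Add(-1943, Mul(6, 1024)), -1), Add(-7, 1024)), -1)) = Mul(-38896, Pow(Mul(6, Pow(Add(-1943, 6144), -1), 1017), -1)) = Mul(-38896, Pow(Mul(6, Pow(4201, -1), 1017), -1)) = Mul(-38896, Pow(Mul(6, Rational(1, 4201), 1017), -1)) = Mul(-38896, Pow(Rational(6102, 4201), -1)) = Mul(-38896, Rational(4201, 6102)) = Rational(-81701048, 3051)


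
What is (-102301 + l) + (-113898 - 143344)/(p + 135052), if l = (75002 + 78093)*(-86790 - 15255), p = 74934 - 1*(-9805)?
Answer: -3433724806527858/219791 ≈ -1.5623e+10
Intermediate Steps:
p = 84739 (p = 74934 + 9805 = 84739)
l = -15622579275 (l = 153095*(-102045) = -15622579275)
(-102301 + l) + (-113898 - 143344)/(p + 135052) = (-102301 - 15622579275) + (-113898 - 143344)/(84739 + 135052) = -15622681576 - 257242/219791 = -3433724806527858/219791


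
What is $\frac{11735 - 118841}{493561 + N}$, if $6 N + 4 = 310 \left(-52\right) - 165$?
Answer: $- \frac{642636}{2945077} \approx -0.21821$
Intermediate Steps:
$N = - \frac{16289}{6}$ ($N = - \frac{2}{3} + \frac{310 \left(-52\right) - 165}{6} = - \frac{2}{3} + \frac{-16120 - 165}{6} = - \frac{2}{3} + \frac{1}{6} \left(-16285\right) = - \frac{2}{3} - \frac{16285}{6} = - \frac{16289}{6} \approx -2714.8$)
$\frac{11735 - 118841}{493561 + N} = \frac{11735 - 118841}{493561 - \frac{16289}{6}} = - \frac{107106}{\frac{2945077}{6}} = \left(-107106\right) \frac{6}{2945077} = - \frac{642636}{2945077}$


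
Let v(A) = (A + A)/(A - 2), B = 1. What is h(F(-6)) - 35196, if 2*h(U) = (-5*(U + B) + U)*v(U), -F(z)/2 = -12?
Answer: -388368/11 ≈ -35306.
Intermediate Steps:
F(z) = 24 (F(z) = -2*(-12) = 24)
v(A) = 2*A/(-2 + A) (v(A) = (2*A)/(-2 + A) = 2*A/(-2 + A))
h(U) = U*(-5 - 4*U)/(-2 + U) (h(U) = ((-5*(U + 1) + U)*(2*U/(-2 + U)))/2 = ((-5*(1 + U) + U)*(2*U/(-2 + U)))/2 = (((-5 - 5*U) + U)*(2*U/(-2 + U)))/2 = ((-5 - 4*U)*(2*U/(-2 + U)))/2 = (2*U*(-5 - 4*U)/(-2 + U))/2 = U*(-5 - 4*U)/(-2 + U))
h(F(-6)) - 35196 = -1*24*(5 + 4*24)/(-2 + 24) - 35196 = -1*24*(5 + 96)/22 - 35196 = -1*24*1/22*101 - 35196 = -1212/11 - 35196 = -388368/11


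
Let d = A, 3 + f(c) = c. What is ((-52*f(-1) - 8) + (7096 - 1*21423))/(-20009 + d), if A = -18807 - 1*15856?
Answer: 277/1072 ≈ 0.25840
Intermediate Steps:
f(c) = -3 + c
A = -34663 (A = -18807 - 15856 = -34663)
d = -34663
((-52*f(-1) - 8) + (7096 - 1*21423))/(-20009 + d) = ((-52*(-3 - 1) - 8) + (7096 - 1*21423))/(-20009 - 34663) = ((-52*(-4) - 8) + (7096 - 21423))/(-54672) = ((208 - 8) - 14327)*(-1/54672) = (200 - 14327)*(-1/54672) = -14127*(-1/54672) = 277/1072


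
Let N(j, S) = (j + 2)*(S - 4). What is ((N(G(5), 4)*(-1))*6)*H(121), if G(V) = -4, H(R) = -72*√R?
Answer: 0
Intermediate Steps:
N(j, S) = (-4 + S)*(2 + j) (N(j, S) = (2 + j)*(-4 + S) = (-4 + S)*(2 + j))
((N(G(5), 4)*(-1))*6)*H(121) = (((-8 - 4*(-4) + 2*4 + 4*(-4))*(-1))*6)*(-72*√121) = (((-8 + 16 + 8 - 16)*(-1))*6)*(-72*11) = ((0*(-1))*6)*(-792) = (0*6)*(-792) = 0*(-792) = 0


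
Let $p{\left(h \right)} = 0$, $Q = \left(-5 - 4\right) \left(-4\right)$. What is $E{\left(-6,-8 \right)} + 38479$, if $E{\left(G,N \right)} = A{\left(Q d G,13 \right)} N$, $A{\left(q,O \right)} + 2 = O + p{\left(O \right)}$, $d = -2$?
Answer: $38391$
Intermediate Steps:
$Q = 36$ ($Q = \left(-9\right) \left(-4\right) = 36$)
$A{\left(q,O \right)} = -2 + O$ ($A{\left(q,O \right)} = -2 + \left(O + 0\right) = -2 + O$)
$E{\left(G,N \right)} = 11 N$ ($E{\left(G,N \right)} = \left(-2 + 13\right) N = 11 N$)
$E{\left(-6,-8 \right)} + 38479 = 11 \left(-8\right) + 38479 = -88 + 38479 = 38391$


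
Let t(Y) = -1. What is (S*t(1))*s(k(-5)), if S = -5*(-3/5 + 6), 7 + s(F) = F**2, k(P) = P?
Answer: 486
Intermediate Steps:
s(F) = -7 + F**2
S = -27 (S = -5*(-3*1/5 + 6) = -5*(-3/5 + 6) = -5*27/5 = -27)
(S*t(1))*s(k(-5)) = (-27*(-1))*(-7 + (-5)**2) = 27*(-7 + 25) = 27*18 = 486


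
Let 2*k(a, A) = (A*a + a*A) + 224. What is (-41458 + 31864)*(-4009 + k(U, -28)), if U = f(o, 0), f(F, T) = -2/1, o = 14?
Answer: 36850554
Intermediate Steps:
f(F, T) = -2 (f(F, T) = -2*1 = -2)
U = -2
k(a, A) = 112 + A*a (k(a, A) = ((A*a + a*A) + 224)/2 = ((A*a + A*a) + 224)/2 = (2*A*a + 224)/2 = (224 + 2*A*a)/2 = 112 + A*a)
(-41458 + 31864)*(-4009 + k(U, -28)) = (-41458 + 31864)*(-4009 + (112 - 28*(-2))) = -9594*(-4009 + (112 + 56)) = -9594*(-4009 + 168) = -9594*(-3841) = 36850554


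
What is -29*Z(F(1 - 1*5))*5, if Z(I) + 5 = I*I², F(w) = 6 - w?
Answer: -144275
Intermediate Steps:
Z(I) = -5 + I³ (Z(I) = -5 + I*I² = -5 + I³)
-29*Z(F(1 - 1*5))*5 = -29*(-5 + (6 - (1 - 1*5))³)*5 = -29*(-5 + (6 - (1 - 5))³)*5 = -29*(-5 + (6 - 1*(-4))³)*5 = -29*(-5 + (6 + 4)³)*5 = -29*(-5 + 10³)*5 = -29*(-5 + 1000)*5 = -29*995*5 = -28855*5 = -144275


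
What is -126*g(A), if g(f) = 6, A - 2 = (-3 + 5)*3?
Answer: -756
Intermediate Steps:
A = 8 (A = 2 + (-3 + 5)*3 = 2 + 2*3 = 2 + 6 = 8)
-126*g(A) = -126*6 = -756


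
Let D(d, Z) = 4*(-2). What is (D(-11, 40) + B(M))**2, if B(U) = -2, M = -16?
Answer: 100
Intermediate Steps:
D(d, Z) = -8
(D(-11, 40) + B(M))**2 = (-8 - 2)**2 = (-10)**2 = 100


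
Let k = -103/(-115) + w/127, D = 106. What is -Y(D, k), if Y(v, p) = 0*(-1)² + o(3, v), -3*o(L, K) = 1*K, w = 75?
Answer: 106/3 ≈ 35.333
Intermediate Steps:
o(L, K) = -K/3
k = 21706/14605 (k = -103/(-115) + 75/127 = -103*(-1/115) + 75*(1/127) = 103/115 + 75/127 = 21706/14605 ≈ 1.4862)
Y(v, p) = -v/3 (Y(v, p) = 0*(-1)² - v/3 = 0*1 - v/3 = 0 - v/3 = -v/3)
-Y(D, k) = -(-1)*106/3 = -1*(-106/3) = 106/3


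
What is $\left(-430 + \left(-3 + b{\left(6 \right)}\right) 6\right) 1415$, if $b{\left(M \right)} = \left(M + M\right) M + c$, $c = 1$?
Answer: $-14150$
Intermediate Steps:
$b{\left(M \right)} = 1 + 2 M^{2}$ ($b{\left(M \right)} = \left(M + M\right) M + 1 = 2 M M + 1 = 2 M^{2} + 1 = 1 + 2 M^{2}$)
$\left(-430 + \left(-3 + b{\left(6 \right)}\right) 6\right) 1415 = \left(-430 + \left(-3 + \left(1 + 2 \cdot 6^{2}\right)\right) 6\right) 1415 = \left(-430 + \left(-3 + \left(1 + 2 \cdot 36\right)\right) 6\right) 1415 = \left(-430 + \left(-3 + \left(1 + 72\right)\right) 6\right) 1415 = \left(-430 + \left(-3 + 73\right) 6\right) 1415 = \left(-430 + 70 \cdot 6\right) 1415 = \left(-430 + 420\right) 1415 = \left(-10\right) 1415 = -14150$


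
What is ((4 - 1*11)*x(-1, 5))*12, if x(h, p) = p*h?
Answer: 420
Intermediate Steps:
x(h, p) = h*p
((4 - 1*11)*x(-1, 5))*12 = ((4 - 1*11)*(-1*5))*12 = ((4 - 11)*(-5))*12 = -7*(-5)*12 = 35*12 = 420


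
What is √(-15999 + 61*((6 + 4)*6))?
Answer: 3*I*√1371 ≈ 111.08*I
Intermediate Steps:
√(-15999 + 61*((6 + 4)*6)) = √(-15999 + 61*(10*6)) = √(-15999 + 61*60) = √(-15999 + 3660) = √(-12339) = 3*I*√1371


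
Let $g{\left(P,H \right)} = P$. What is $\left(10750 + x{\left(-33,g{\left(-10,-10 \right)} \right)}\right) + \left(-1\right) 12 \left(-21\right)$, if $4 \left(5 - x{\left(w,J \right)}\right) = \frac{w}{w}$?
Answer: $\frac{44027}{4} \approx 11007.0$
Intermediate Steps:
$x{\left(w,J \right)} = \frac{19}{4}$ ($x{\left(w,J \right)} = 5 - \frac{w \frac{1}{w}}{4} = 5 - \frac{1}{4} = \frac{19}{4}$)
$\left(10750 + x{\left(-33,g{\left(-10,-10 \right)} \right)}\right) + \left(-1\right) 12 \left(-21\right) = \left(10750 + \frac{19}{4}\right) + \left(-1\right) 12 \left(-21\right) = \frac{43019}{4} - -252 = \frac{43019}{4} + 252 = \frac{44027}{4}$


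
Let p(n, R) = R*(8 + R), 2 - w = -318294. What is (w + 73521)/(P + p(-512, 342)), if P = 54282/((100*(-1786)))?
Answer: 34989258100/10689182859 ≈ 3.2733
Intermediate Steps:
w = 318296 (w = 2 - 1*(-318294) = 2 + 318294 = 318296)
P = -27141/89300 (P = 54282/(-178600) = 54282*(-1/178600) = -27141/89300 ≈ -0.30393)
(w + 73521)/(P + p(-512, 342)) = (318296 + 73521)/(-27141/89300 + 342*(8 + 342)) = 391817/(-27141/89300 + 342*350) = 391817/(-27141/89300 + 119700) = 391817/(10689182859/89300) = 391817*(89300/10689182859) = 34989258100/10689182859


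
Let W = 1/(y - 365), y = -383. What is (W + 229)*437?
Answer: 74854167/748 ≈ 1.0007e+5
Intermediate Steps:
W = -1/748 (W = 1/(-383 - 365) = 1/(-748) = -1/748 ≈ -0.0013369)
(W + 229)*437 = (-1/748 + 229)*437 = (171291/748)*437 = 74854167/748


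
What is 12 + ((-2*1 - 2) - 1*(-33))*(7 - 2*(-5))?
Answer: 505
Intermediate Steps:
12 + ((-2*1 - 2) - 1*(-33))*(7 - 2*(-5)) = 12 + ((-2 - 2) + 33)*(7 + 10) = 12 + (-4 + 33)*17 = 12 + 29*17 = 12 + 493 = 505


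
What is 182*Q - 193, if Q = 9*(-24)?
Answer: -39505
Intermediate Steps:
Q = -216
182*Q - 193 = 182*(-216) - 193 = -39312 - 193 = -39505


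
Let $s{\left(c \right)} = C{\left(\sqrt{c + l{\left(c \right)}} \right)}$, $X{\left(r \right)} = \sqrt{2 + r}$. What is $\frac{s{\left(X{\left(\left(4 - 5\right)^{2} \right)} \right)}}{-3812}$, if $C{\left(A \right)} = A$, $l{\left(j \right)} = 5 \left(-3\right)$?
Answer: $- \frac{i \sqrt{15 - \sqrt{3}}}{3812} \approx - 0.00095554 i$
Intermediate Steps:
$l{\left(j \right)} = -15$
$s{\left(c \right)} = \sqrt{-15 + c}$ ($s{\left(c \right)} = \sqrt{c - 15} = \sqrt{-15 + c}$)
$\frac{s{\left(X{\left(\left(4 - 5\right)^{2} \right)} \right)}}{-3812} = \frac{\sqrt{-15 + \sqrt{2 + \left(4 - 5\right)^{2}}}}{-3812} = \sqrt{-15 + \sqrt{2 + \left(-1\right)^{2}}} \left(- \frac{1}{3812}\right) = \sqrt{-15 + \sqrt{2 + 1}} \left(- \frac{1}{3812}\right) = \sqrt{-15 + \sqrt{3}} \left(- \frac{1}{3812}\right) = - \frac{\sqrt{-15 + \sqrt{3}}}{3812}$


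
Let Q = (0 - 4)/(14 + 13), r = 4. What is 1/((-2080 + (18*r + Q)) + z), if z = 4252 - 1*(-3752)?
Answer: 27/161888 ≈ 0.00016678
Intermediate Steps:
Q = -4/27 ≈ -0.14815
z = 8004 (z = 4252 + 3752 = 8004)
1/((-2080 + (18*r + Q)) + z) = 1/((-2080 + (18*4 - 4/27)) + 8004) = 1/((-2080 + (72 - 4/27)) + 8004) = 1/((-2080 + 1940/27) + 8004) = 1/(-54220/27 + 8004) = 1/(161888/27) = 27/161888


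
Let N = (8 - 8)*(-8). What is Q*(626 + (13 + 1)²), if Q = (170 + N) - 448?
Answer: -228516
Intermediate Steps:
N = 0 (N = 0*(-8) = 0)
Q = -278 (Q = (170 + 0) - 448 = 170 - 448 = -278)
Q*(626 + (13 + 1)²) = -278*(626 + (13 + 1)²) = -278*(626 + 14²) = -278*(626 + 196) = -278*822 = -228516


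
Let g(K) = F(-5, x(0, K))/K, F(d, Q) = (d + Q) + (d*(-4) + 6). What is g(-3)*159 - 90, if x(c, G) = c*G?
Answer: -1203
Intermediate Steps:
x(c, G) = G*c
F(d, Q) = 6 + Q - 3*d (F(d, Q) = (Q + d) + (-4*d + 6) = (Q + d) + (6 - 4*d) = 6 + Q - 3*d)
g(K) = 21/K (g(K) = (6 + K*0 - 3*(-5))/K = (6 + 0 + 15)/K = 21/K)
g(-3)*159 - 90 = (21/(-3))*159 - 90 = (21*(-⅓))*159 - 90 = -7*159 - 90 = -1113 - 90 = -1203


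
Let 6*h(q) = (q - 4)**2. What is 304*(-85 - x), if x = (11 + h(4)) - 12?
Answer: -25536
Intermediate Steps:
h(q) = (-4 + q)**2/6 (h(q) = (q - 4)**2/6 = (-4 + q)**2/6)
x = -1 (x = (11 + (-4 + 4)**2/6) - 12 = (11 + (1/6)*0**2) - 12 = (11 + (1/6)*0) - 12 = (11 + 0) - 12 = 11 - 12 = -1)
304*(-85 - x) = 304*(-85 - 1*(-1)) = 304*(-85 + 1) = 304*(-84) = -25536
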